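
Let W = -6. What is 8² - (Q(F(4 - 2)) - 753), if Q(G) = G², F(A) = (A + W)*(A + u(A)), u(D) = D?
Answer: 561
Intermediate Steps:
F(A) = 2*A*(-6 + A) (F(A) = (A - 6)*(A + A) = (-6 + A)*(2*A) = 2*A*(-6 + A))
8² - (Q(F(4 - 2)) - 753) = 8² - ((2*(4 - 2)*(-6 + (4 - 2)))² - 753) = 64 - ((2*2*(-6 + 2))² - 753) = 64 - ((2*2*(-4))² - 753) = 64 - ((-16)² - 753) = 64 - (256 - 753) = 64 - 1*(-497) = 64 + 497 = 561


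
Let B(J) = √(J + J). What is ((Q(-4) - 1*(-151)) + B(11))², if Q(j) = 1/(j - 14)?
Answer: 7389217/324 + 2717*√22/9 ≈ 24222.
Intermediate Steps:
Q(j) = 1/(-14 + j)
B(J) = √2*√J (B(J) = √(2*J) = √2*√J)
((Q(-4) - 1*(-151)) + B(11))² = ((1/(-14 - 4) - 1*(-151)) + √2*√11)² = ((1/(-18) + 151) + √22)² = ((-1/18 + 151) + √22)² = (2717/18 + √22)²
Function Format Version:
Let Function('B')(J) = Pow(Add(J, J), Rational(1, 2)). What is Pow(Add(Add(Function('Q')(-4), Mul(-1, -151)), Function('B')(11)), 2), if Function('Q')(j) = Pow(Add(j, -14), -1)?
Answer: Add(Rational(7389217, 324), Mul(Rational(2717, 9), Pow(22, Rational(1, 2)))) ≈ 24222.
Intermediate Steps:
Function('Q')(j) = Pow(Add(-14, j), -1)
Function('B')(J) = Mul(Pow(2, Rational(1, 2)), Pow(J, Rational(1, 2))) (Function('B')(J) = Pow(Mul(2, J), Rational(1, 2)) = Mul(Pow(2, Rational(1, 2)), Pow(J, Rational(1, 2))))
Pow(Add(Add(Function('Q')(-4), Mul(-1, -151)), Function('B')(11)), 2) = Pow(Add(Add(Pow(Add(-14, -4), -1), Mul(-1, -151)), Mul(Pow(2, Rational(1, 2)), Pow(11, Rational(1, 2)))), 2) = Pow(Add(Add(Pow(-18, -1), 151), Pow(22, Rational(1, 2))), 2) = Pow(Add(Add(Rational(-1, 18), 151), Pow(22, Rational(1, 2))), 2) = Pow(Add(Rational(2717, 18), Pow(22, Rational(1, 2))), 2)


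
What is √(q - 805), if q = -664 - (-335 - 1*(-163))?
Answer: I*√1297 ≈ 36.014*I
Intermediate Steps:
q = -492 (q = -664 - (-335 + 163) = -664 - 1*(-172) = -664 + 172 = -492)
√(q - 805) = √(-492 - 805) = √(-1297) = I*√1297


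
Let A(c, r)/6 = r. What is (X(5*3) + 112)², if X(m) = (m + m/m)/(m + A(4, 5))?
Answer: 25563136/2025 ≈ 12624.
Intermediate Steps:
A(c, r) = 6*r
X(m) = (1 + m)/(30 + m) (X(m) = (m + m/m)/(m + 6*5) = (m + 1)/(m + 30) = (1 + m)/(30 + m))
(X(5*3) + 112)² = ((1 + 5*3)/(30 + 5*3) + 112)² = ((1 + 15)/(30 + 15) + 112)² = (16/45 + 112)² = (5056/45)² = 25563136/2025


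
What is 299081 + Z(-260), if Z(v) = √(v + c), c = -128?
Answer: 299081 + 2*I*√97 ≈ 2.9908e+5 + 19.698*I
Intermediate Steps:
Z(v) = √(-128 + v) (Z(v) = √(v - 128) = √(-128 + v))
299081 + Z(-260) = 299081 + √(-128 - 260) = 299081 + √(-388) = 299081 + 2*I*√97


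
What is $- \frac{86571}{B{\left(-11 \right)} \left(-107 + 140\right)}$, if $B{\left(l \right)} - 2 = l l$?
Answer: $- \frac{9619}{451} \approx -21.328$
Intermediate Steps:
$B{\left(l \right)} = 2 + l^{2}$ ($B{\left(l \right)} = 2 + l l = 2 + l^{2}$)
$- \frac{86571}{B{\left(-11 \right)} \left(-107 + 140\right)} = - \frac{86571}{\left(2 + \left(-11\right)^{2}\right) \left(-107 + 140\right)} = - \frac{86571}{\left(2 + 121\right) 33} = - \frac{86571}{123 \cdot 33} = - \frac{86571}{4059} = \left(-86571\right) \frac{1}{4059} = - \frac{9619}{451}$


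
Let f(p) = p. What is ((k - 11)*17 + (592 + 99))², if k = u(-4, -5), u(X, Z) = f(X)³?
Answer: 341056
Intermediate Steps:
u(X, Z) = X³
k = -64 (k = (-4)³ = -64)
((k - 11)*17 + (592 + 99))² = ((-64 - 11)*17 + (592 + 99))² = (-75*17 + 691)² = (-1275 + 691)² = (-584)² = 341056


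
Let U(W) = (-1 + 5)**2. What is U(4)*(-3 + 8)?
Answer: 80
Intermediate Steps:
U(W) = 16 (U(W) = 4**2 = 16)
U(4)*(-3 + 8) = 16*(-3 + 8) = 16*5 = 80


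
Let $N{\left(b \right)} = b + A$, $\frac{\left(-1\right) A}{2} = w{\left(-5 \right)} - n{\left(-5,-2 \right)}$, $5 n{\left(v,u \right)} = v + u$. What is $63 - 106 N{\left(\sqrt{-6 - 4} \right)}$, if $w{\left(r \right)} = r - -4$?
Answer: $\frac{739}{5} - 106 i \sqrt{10} \approx 147.8 - 335.2 i$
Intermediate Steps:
$w{\left(r \right)} = 4 + r$ ($w{\left(r \right)} = r + 4 = 4 + r$)
$n{\left(v,u \right)} = \frac{u}{5} + \frac{v}{5}$ ($n{\left(v,u \right)} = \frac{v + u}{5} = \frac{u + v}{5} = \frac{u}{5} + \frac{v}{5}$)
$A = - \frac{4}{5}$ ($A = - 2 \left(\left(4 - 5\right) - \left(\frac{1}{5} \left(-2\right) + \frac{1}{5} \left(-5\right)\right)\right) = - 2 \left(-1 - \left(- \frac{2}{5} - 1\right)\right) = - 2 \left(-1 - - \frac{7}{5}\right) = - 2 \left(-1 + \frac{7}{5}\right) = \left(-2\right) \frac{2}{5} = - \frac{4}{5} \approx -0.8$)
$N{\left(b \right)} = - \frac{4}{5} + b$ ($N{\left(b \right)} = b - \frac{4}{5} = - \frac{4}{5} + b$)
$63 - 106 N{\left(\sqrt{-6 - 4} \right)} = 63 - 106 \left(- \frac{4}{5} + \sqrt{-6 - 4}\right) = 63 - 106 \left(- \frac{4}{5} + \sqrt{-10}\right) = 63 - 106 \left(- \frac{4}{5} + i \sqrt{10}\right) = 63 + \left(\frac{424}{5} - 106 i \sqrt{10}\right) = \frac{739}{5} - 106 i \sqrt{10}$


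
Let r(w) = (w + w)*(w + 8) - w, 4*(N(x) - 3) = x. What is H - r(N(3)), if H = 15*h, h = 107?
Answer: 12165/8 ≈ 1520.6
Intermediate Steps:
N(x) = 3 + x/4
H = 1605 (H = 15*107 = 1605)
r(w) = -w + 2*w*(8 + w) (r(w) = (2*w)*(8 + w) - w = 2*w*(8 + w) - w = -w + 2*w*(8 + w))
H - r(N(3)) = 1605 - (3 + (1/4)*3)*(15 + 2*(3 + (1/4)*3)) = 1605 - (3 + 3/4)*(15 + 2*(3 + 3/4)) = 1605 - 15*(15 + 2*(15/4))/4 = 1605 - 15*(15 + 15/2)/4 = 1605 - 15*45/(4*2) = 1605 - 1*675/8 = 1605 - 675/8 = 12165/8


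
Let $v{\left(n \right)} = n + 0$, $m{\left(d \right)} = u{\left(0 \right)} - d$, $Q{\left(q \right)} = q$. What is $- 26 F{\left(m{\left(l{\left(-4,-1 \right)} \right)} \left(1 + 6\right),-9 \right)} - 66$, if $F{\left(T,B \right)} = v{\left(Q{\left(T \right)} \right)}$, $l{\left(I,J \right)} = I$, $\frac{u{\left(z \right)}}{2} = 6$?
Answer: $-2978$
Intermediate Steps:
$u{\left(z \right)} = 12$ ($u{\left(z \right)} = 2 \cdot 6 = 12$)
$m{\left(d \right)} = 12 - d$
$v{\left(n \right)} = n$
$F{\left(T,B \right)} = T$
$- 26 F{\left(m{\left(l{\left(-4,-1 \right)} \right)} \left(1 + 6\right),-9 \right)} - 66 = - 26 \left(12 - -4\right) \left(1 + 6\right) - 66 = - 26 \left(12 + 4\right) 7 - 66 = - 26 \cdot 16 \cdot 7 - 66 = \left(-26\right) 112 - 66 = -2912 - 66 = -2978$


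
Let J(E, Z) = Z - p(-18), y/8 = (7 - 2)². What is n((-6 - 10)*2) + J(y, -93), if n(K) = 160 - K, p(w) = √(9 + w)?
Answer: 99 - 3*I ≈ 99.0 - 3.0*I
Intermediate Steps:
y = 200 (y = 8*(7 - 2)² = 8*5² = 8*25 = 200)
J(E, Z) = Z - 3*I (J(E, Z) = Z - √(9 - 18) = Z - √(-9) = Z - 3*I)
n((-6 - 10)*2) + J(y, -93) = (160 - (-6 - 10)*2) + (-93 - 3*I) = (160 - (-16)*2) + (-93 - 3*I) = (160 - 1*(-32)) + (-93 - 3*I) = (160 + 32) + (-93 - 3*I) = 192 + (-93 - 3*I) = 99 - 3*I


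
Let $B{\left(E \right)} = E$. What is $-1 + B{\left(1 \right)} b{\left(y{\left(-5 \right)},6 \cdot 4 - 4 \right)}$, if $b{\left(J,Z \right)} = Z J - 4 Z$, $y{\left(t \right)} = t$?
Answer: $-181$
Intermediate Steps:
$b{\left(J,Z \right)} = - 4 Z + J Z$ ($b{\left(J,Z \right)} = J Z - 4 Z = - 4 Z + J Z$)
$-1 + B{\left(1 \right)} b{\left(y{\left(-5 \right)},6 \cdot 4 - 4 \right)} = -1 + 1 \left(6 \cdot 4 - 4\right) \left(-4 - 5\right) = -1 + 1 \left(24 - 4\right) \left(-9\right) = -1 + 1 \cdot 20 \left(-9\right) = -1 + 1 \left(-180\right) = -1 - 180 = -181$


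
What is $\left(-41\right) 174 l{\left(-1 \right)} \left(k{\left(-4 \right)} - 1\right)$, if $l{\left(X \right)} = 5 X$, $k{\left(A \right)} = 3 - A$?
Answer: $214020$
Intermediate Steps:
$\left(-41\right) 174 l{\left(-1 \right)} \left(k{\left(-4 \right)} - 1\right) = \left(-41\right) 174 \cdot 5 \left(-1\right) \left(\left(3 - -4\right) - 1\right) = - 7134 \left(- 5 \left(\left(3 + 4\right) - 1\right)\right) = - 7134 \left(- 5 \left(7 - 1\right)\right) = - 7134 \left(\left(-5\right) 6\right) = \left(-7134\right) \left(-30\right) = 214020$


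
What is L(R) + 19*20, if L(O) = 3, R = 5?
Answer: 383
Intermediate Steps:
L(R) + 19*20 = 3 + 19*20 = 3 + 380 = 383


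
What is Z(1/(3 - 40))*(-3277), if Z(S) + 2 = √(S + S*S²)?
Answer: 6554 - 3277*I*√50690/1369 ≈ 6554.0 - 538.93*I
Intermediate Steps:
Z(S) = -2 + √(S + S³) (Z(S) = -2 + √(S + S*S²) = -2 + √(S + S³))
Z(1/(3 - 40))*(-3277) = (-2 + √(1/(3 - 40) + (1/(3 - 40))³))*(-3277) = (-2 + √(1/(-37) + (1/(-37))³))*(-3277) = (-2 + √(-1/37 + (-1/37)³))*(-3277) = (-2 + √(-1/37 - 1/50653))*(-3277) = (-2 + √(-1370/50653))*(-3277) = (-2 + I*√50690/1369)*(-3277) = 6554 - 3277*I*√50690/1369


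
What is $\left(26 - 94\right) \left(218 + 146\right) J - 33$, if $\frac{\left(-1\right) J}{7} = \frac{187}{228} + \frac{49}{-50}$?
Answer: $- \frac{39507901}{1425} \approx -27725.0$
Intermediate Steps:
$J = \frac{6377}{5700}$ ($J = - 7 \left(\frac{187}{228} + \frac{49}{-50}\right) = - 7 \left(187 \cdot \frac{1}{228} + 49 \left(- \frac{1}{50}\right)\right) = - 7 \left(\frac{187}{228} - \frac{49}{50}\right) = \left(-7\right) \left(- \frac{911}{5700}\right) = \frac{6377}{5700} \approx 1.1188$)
$\left(26 - 94\right) \left(218 + 146\right) J - 33 = \left(26 - 94\right) \left(218 + 146\right) \frac{6377}{5700} - 33 = \left(-68\right) 364 \cdot \frac{6377}{5700} - 33 = \left(-24752\right) \frac{6377}{5700} - 33 = - \frac{39460876}{1425} - 33 = - \frac{39507901}{1425}$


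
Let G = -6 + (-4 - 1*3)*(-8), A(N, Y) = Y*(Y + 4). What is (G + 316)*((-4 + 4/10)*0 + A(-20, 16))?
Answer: 117120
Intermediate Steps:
A(N, Y) = Y*(4 + Y)
G = 50 (G = -6 + (-4 - 3)*(-8) = -6 - 7*(-8) = -6 + 56 = 50)
(G + 316)*((-4 + 4/10)*0 + A(-20, 16)) = (50 + 316)*((-4 + 4/10)*0 + 16*(4 + 16)) = 366*((-4 + 4*(1/10))*0 + 16*20) = 366*((-4 + 2/5)*0 + 320) = 366*(-18/5*0 + 320) = 366*(0 + 320) = 366*320 = 117120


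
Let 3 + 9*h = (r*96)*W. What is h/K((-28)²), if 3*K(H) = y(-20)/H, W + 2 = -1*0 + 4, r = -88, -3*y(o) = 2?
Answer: 6624408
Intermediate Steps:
y(o) = -⅔ (y(o) = -⅓*2 = -⅔)
W = 2 (W = -2 + (-1*0 + 4) = -2 + (0 + 4) = -2 + 4 = 2)
K(H) = -2/(9*H) (K(H) = (-2/(3*H))/3 = -2/(9*H))
h = -5633/3 (h = -⅓ + (-88*96*2)/9 = -⅓ + (-8448*2)/9 = -⅓ + (⅑)*(-16896) = -⅓ - 5632/3 = -5633/3 ≈ -1877.7)
h/K((-28)²) = -5633/(3*((-2/(9*((-28)²))))) = -5633/(3*((-2/9/784))) = -5633/(3*((-2/9*1/784))) = -5633/(3*(-1/3528)) = -5633/3*(-3528) = 6624408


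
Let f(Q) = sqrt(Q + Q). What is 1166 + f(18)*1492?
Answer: 10118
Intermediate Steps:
f(Q) = sqrt(2)*sqrt(Q) (f(Q) = sqrt(2*Q) = sqrt(2)*sqrt(Q))
1166 + f(18)*1492 = 1166 + (sqrt(2)*sqrt(18))*1492 = 1166 + (sqrt(2)*(3*sqrt(2)))*1492 = 1166 + 6*1492 = 1166 + 8952 = 10118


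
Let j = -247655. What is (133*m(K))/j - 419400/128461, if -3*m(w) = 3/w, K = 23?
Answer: -2388912575687/731722205965 ≈ -3.2648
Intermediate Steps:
m(w) = -1/w
(133*m(K))/j - 419400/128461 = (133*(-1/23))/(-247655) - 419400/128461 = (133*(-1*1/23))*(-1/247655) - 419400*1/128461 = (133*(-1/23))*(-1/247655) - 419400/128461 = -133/23*(-1/247655) - 419400/128461 = 133/5696065 - 419400/128461 = -2388912575687/731722205965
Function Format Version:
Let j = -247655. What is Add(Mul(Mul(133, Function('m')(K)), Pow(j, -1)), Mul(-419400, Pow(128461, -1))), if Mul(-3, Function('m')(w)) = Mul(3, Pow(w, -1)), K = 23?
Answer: Rational(-2388912575687, 731722205965) ≈ -3.2648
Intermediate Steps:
Function('m')(w) = Mul(-1, Pow(w, -1)) (Function('m')(w) = Mul(Rational(-1, 3), Mul(3, Pow(w, -1))) = Mul(-1, Pow(w, -1)))
Add(Mul(Mul(133, Function('m')(K)), Pow(j, -1)), Mul(-419400, Pow(128461, -1))) = Add(Mul(Mul(133, Mul(-1, Pow(23, -1))), Pow(-247655, -1)), Mul(-419400, Pow(128461, -1))) = Add(Mul(Mul(133, Mul(-1, Rational(1, 23))), Rational(-1, 247655)), Mul(-419400, Rational(1, 128461))) = Add(Mul(Mul(133, Rational(-1, 23)), Rational(-1, 247655)), Rational(-419400, 128461)) = Add(Mul(Rational(-133, 23), Rational(-1, 247655)), Rational(-419400, 128461)) = Add(Rational(133, 5696065), Rational(-419400, 128461)) = Rational(-2388912575687, 731722205965)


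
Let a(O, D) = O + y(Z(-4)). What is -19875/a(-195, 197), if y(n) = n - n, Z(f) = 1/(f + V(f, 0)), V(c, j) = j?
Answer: 1325/13 ≈ 101.92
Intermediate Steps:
Z(f) = 1/f (Z(f) = 1/(f + 0) = 1/f)
y(n) = 0
a(O, D) = O (a(O, D) = O + 0 = O)
-19875/a(-195, 197) = -19875/(-195) = -19875*(-1/195) = 1325/13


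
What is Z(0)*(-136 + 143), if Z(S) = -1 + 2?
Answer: 7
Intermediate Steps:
Z(S) = 1
Z(0)*(-136 + 143) = 1*(-136 + 143) = 1*7 = 7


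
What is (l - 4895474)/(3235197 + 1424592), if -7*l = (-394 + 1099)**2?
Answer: -34765343/32618523 ≈ -1.0658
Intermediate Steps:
l = -497025/7 (l = -(-394 + 1099)**2/7 = -1/7*705**2 = -1/7*497025 = -497025/7 ≈ -71004.)
(l - 4895474)/(3235197 + 1424592) = (-497025/7 - 4895474)/(3235197 + 1424592) = -34765343/7/4659789 = -34765343/7*1/4659789 = -34765343/32618523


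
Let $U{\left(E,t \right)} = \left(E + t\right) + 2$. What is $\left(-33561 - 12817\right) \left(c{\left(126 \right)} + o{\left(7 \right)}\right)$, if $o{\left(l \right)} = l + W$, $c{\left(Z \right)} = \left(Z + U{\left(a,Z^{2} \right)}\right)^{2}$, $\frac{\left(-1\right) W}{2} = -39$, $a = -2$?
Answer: $-11875740319642$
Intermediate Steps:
$U{\left(E,t \right)} = 2 + E + t$
$W = 78$ ($W = \left(-2\right) \left(-39\right) = 78$)
$c{\left(Z \right)} = \left(Z + Z^{2}\right)^{2}$ ($c{\left(Z \right)} = \left(Z + \left(2 - 2 + Z^{2}\right)\right)^{2} = \left(Z + Z^{2}\right)^{2}$)
$o{\left(l \right)} = 78 + l$ ($o{\left(l \right)} = l + 78 = 78 + l$)
$\left(-33561 - 12817\right) \left(c{\left(126 \right)} + o{\left(7 \right)}\right) = \left(-33561 - 12817\right) \left(126^{2} \left(1 + 126\right)^{2} + \left(78 + 7\right)\right) = - 46378 \left(15876 \cdot 127^{2} + 85\right) = - 46378 \left(15876 \cdot 16129 + 85\right) = - 46378 \left(256064004 + 85\right) = \left(-46378\right) 256064089 = -11875740319642$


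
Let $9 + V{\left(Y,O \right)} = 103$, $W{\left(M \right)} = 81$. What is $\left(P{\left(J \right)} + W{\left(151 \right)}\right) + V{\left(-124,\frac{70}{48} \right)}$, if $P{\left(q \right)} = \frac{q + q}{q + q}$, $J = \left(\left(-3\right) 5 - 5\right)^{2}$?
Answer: $176$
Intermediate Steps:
$V{\left(Y,O \right)} = 94$ ($V{\left(Y,O \right)} = -9 + 103 = 94$)
$J = 400$ ($J = \left(-15 - 5\right)^{2} = \left(-20\right)^{2} = 400$)
$P{\left(q \right)} = 1$ ($P{\left(q \right)} = \frac{2 q}{2 q} = 2 q \frac{1}{2 q} = 1$)
$\left(P{\left(J \right)} + W{\left(151 \right)}\right) + V{\left(-124,\frac{70}{48} \right)} = \left(1 + 81\right) + 94 = 82 + 94 = 176$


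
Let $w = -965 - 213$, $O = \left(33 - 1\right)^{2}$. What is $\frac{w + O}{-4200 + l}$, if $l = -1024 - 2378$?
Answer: $\frac{11}{543} \approx 0.020258$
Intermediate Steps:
$O = 1024$ ($O = 32^{2} = 1024$)
$l = -3402$ ($l = -1024 - 2378 = -3402$)
$w = -1178$
$\frac{w + O}{-4200 + l} = \frac{-1178 + 1024}{-4200 - 3402} = - \frac{154}{-7602} = \left(-154\right) \left(- \frac{1}{7602}\right) = \frac{11}{543}$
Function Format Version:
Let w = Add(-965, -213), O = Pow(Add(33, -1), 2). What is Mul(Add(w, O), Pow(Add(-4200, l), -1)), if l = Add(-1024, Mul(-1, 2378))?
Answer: Rational(11, 543) ≈ 0.020258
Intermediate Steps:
O = 1024 (O = Pow(32, 2) = 1024)
l = -3402 (l = Add(-1024, -2378) = -3402)
w = -1178
Mul(Add(w, O), Pow(Add(-4200, l), -1)) = Mul(Add(-1178, 1024), Pow(Add(-4200, -3402), -1)) = Mul(-154, Pow(-7602, -1)) = Mul(-154, Rational(-1, 7602)) = Rational(11, 543)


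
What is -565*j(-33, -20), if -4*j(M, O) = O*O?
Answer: 56500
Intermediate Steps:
j(M, O) = -O²/4 (j(M, O) = -O*O/4 = -O²/4)
-565*j(-33, -20) = -(-565)*(-20)²/4 = -(-565)*400/4 = -565*(-100) = 56500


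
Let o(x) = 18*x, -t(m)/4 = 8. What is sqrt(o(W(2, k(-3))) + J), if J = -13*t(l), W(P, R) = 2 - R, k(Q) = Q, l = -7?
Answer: sqrt(506) ≈ 22.494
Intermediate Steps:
t(m) = -32 (t(m) = -4*8 = -32)
J = 416 (J = -13*(-32) = 416)
sqrt(o(W(2, k(-3))) + J) = sqrt(18*(2 - 1*(-3)) + 416) = sqrt(18*(2 + 3) + 416) = sqrt(18*5 + 416) = sqrt(90 + 416) = sqrt(506)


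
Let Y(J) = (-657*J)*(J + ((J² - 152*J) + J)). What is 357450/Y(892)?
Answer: -59575/64646904336 ≈ -9.2154e-7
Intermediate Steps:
Y(J) = -657*J*(J² - 150*J) (Y(J) = (-657*J)*(J + (J² - 151*J)) = (-657*J)*(J² - 150*J) = -657*J*(J² - 150*J))
357450/Y(892) = 357450/((657*892²*(150 - 1*892))) = 357450/((657*795664*(150 - 892))) = 357450/((657*795664*(-742))) = 357450/(-387881426016) = 357450*(-1/387881426016) = -59575/64646904336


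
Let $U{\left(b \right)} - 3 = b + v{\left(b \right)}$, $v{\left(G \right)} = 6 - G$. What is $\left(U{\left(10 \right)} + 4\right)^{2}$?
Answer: $169$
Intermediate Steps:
$U{\left(b \right)} = 9$ ($U{\left(b \right)} = 3 + \left(b - \left(-6 + b\right)\right) = 3 + 6 = 9$)
$\left(U{\left(10 \right)} + 4\right)^{2} = \left(9 + 4\right)^{2} = 13^{2} = 169$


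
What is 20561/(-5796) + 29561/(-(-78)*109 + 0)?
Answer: -579011/8212932 ≈ -0.070500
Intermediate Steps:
20561/(-5796) + 29561/(-(-78)*109 + 0) = 20561*(-1/5796) + 29561/(-78*(-109) + 0) = -20561/5796 + 29561/(8502 + 0) = -20561/5796 + 29561/8502 = -579011/8212932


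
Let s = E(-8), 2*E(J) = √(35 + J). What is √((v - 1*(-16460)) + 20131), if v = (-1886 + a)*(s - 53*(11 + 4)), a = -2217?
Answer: √(13193904 - 24618*√3)/2 ≈ 1813.2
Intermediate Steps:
E(J) = √(35 + J)/2
s = 3*√3/2 (s = √(35 - 8)/2 = √27/2 = (3*√3)/2 = 3*√3/2 ≈ 2.5981)
v = 3261885 - 12309*√3/2 (v = (-1886 - 2217)*(3*√3/2 - 53*(11 + 4)) = -4103*(3*√3/2 - 53*15) = -4103*(3*√3/2 - 795) = -4103*(-795 + 3*√3/2) = 3261885 - 12309*√3/2 ≈ 3.2512e+6)
√((v - 1*(-16460)) + 20131) = √(((3261885 - 12309*√3/2) - 1*(-16460)) + 20131) = √(((3261885 - 12309*√3/2) + 16460) + 20131) = √((3278345 - 12309*√3/2) + 20131) = √(3298476 - 12309*√3/2)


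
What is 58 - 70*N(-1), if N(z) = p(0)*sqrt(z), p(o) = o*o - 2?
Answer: 58 + 140*I ≈ 58.0 + 140.0*I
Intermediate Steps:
p(o) = -2 + o**2 (p(o) = o**2 - 2 = -2 + o**2)
N(z) = -2*sqrt(z) (N(z) = (-2 + 0**2)*sqrt(z) = (-2 + 0)*sqrt(z) = -2*sqrt(z))
58 - 70*N(-1) = 58 - (-140)*sqrt(-1) = 58 - (-140)*I = 58 + 140*I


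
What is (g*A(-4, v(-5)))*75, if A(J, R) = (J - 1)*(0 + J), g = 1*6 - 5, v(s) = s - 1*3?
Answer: 1500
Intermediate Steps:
v(s) = -3 + s (v(s) = s - 3 = -3 + s)
g = 1 (g = 6 - 5 = 1)
A(J, R) = J*(-1 + J) (A(J, R) = (-1 + J)*J = J*(-1 + J))
(g*A(-4, v(-5)))*75 = (1*(-4*(-1 - 4)))*75 = (1*(-4*(-5)))*75 = (1*20)*75 = 20*75 = 1500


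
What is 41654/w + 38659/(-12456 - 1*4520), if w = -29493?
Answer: -1847288191/500673168 ≈ -3.6896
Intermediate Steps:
41654/w + 38659/(-12456 - 1*4520) = 41654/(-29493) + 38659/(-12456 - 1*4520) = 41654*(-1/29493) + 38659/(-12456 - 4520) = -41654/29493 + 38659/(-16976) = -41654/29493 + 38659*(-1/16976) = -41654/29493 - 38659/16976 = -1847288191/500673168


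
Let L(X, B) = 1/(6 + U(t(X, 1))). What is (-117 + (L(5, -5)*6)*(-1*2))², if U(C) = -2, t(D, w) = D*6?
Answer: 14400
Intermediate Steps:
t(D, w) = 6*D
L(X, B) = ¼ (L(X, B) = 1/(6 - 2) = 1/4 = ¼)
(-117 + (L(5, -5)*6)*(-1*2))² = (-117 + ((¼)*6)*(-1*2))² = (-117 + (3/2)*(-2))² = (-117 - 3)² = (-120)² = 14400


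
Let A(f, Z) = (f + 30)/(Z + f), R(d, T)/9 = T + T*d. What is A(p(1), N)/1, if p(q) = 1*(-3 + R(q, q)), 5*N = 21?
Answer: 75/32 ≈ 2.3438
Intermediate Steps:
N = 21/5 (N = (⅕)*21 = 21/5 ≈ 4.2000)
R(d, T) = 9*T + 9*T*d (R(d, T) = 9*(T + T*d) = 9*T + 9*T*d)
p(q) = -3 + 9*q*(1 + q) (p(q) = 1*(-3 + 9*q*(1 + q)) = -3 + 9*q*(1 + q))
A(f, Z) = (30 + f)/(Z + f)
A(p(1), N)/1 = ((30 + (-3 + 9*1*(1 + 1)))/(21/5 + (-3 + 9*1*(1 + 1))))/1 = ((30 + (-3 + 9*1*2))/(21/5 + (-3 + 9*1*2)))*1 = ((30 + (-3 + 18))/(21/5 + (-3 + 18)))*1 = ((30 + 15)/(21/5 + 15))*1 = (45/(96/5))*1 = ((5/96)*45)*1 = (75/32)*1 = 75/32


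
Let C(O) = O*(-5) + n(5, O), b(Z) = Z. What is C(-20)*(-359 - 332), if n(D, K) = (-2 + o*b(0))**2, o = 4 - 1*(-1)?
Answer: -71864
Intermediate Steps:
o = 5 (o = 4 + 1 = 5)
n(D, K) = 4 (n(D, K) = (-2 + 5*0)**2 = (-2 + 0)**2 = (-2)**2 = 4)
C(O) = 4 - 5*O (C(O) = O*(-5) + 4 = -5*O + 4 = 4 - 5*O)
C(-20)*(-359 - 332) = (4 - 5*(-20))*(-359 - 332) = (4 + 100)*(-691) = 104*(-691) = -71864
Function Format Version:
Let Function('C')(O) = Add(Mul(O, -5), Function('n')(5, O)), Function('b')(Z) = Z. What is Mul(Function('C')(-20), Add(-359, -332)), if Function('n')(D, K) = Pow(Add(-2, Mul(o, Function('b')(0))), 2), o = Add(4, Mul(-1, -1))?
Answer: -71864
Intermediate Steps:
o = 5 (o = Add(4, 1) = 5)
Function('n')(D, K) = 4 (Function('n')(D, K) = Pow(Add(-2, Mul(5, 0)), 2) = Pow(Add(-2, 0), 2) = Pow(-2, 2) = 4)
Function('C')(O) = Add(4, Mul(-5, O)) (Function('C')(O) = Add(Mul(O, -5), 4) = Add(Mul(-5, O), 4) = Add(4, Mul(-5, O)))
Mul(Function('C')(-20), Add(-359, -332)) = Mul(Add(4, Mul(-5, -20)), Add(-359, -332)) = Mul(Add(4, 100), -691) = Mul(104, -691) = -71864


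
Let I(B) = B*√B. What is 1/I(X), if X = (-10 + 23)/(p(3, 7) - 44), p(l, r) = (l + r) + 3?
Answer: 31*I*√403/169 ≈ 3.6824*I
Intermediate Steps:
p(l, r) = 3 + l + r
X = -13/31 (X = (-10 + 23)/((3 + 3 + 7) - 44) = 13/(13 - 44) = 13/(-31) = 13*(-1/31) = -13/31 ≈ -0.41935)
I(B) = B^(3/2)
1/I(X) = 1/((-13/31)^(3/2)) = 1/(-13*I*√403/961) = 31*I*√403/169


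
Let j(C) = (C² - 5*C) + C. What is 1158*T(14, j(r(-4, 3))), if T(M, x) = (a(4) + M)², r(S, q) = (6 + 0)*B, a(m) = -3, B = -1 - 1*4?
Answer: 140118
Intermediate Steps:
B = -5 (B = -1 - 4 = -5)
r(S, q) = -30 (r(S, q) = (6 + 0)*(-5) = 6*(-5) = -30)
j(C) = C² - 4*C
T(M, x) = (-3 + M)²
1158*T(14, j(r(-4, 3))) = 1158*(-3 + 14)² = 1158*11² = 1158*121 = 140118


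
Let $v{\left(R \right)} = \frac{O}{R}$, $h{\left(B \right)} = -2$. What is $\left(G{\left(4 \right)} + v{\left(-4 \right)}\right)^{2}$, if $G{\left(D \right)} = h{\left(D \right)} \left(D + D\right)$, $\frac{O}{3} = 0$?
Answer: $256$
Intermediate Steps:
$O = 0$ ($O = 3 \cdot 0 = 0$)
$G{\left(D \right)} = - 4 D$ ($G{\left(D \right)} = - 2 \left(D + D\right) = - 2 \cdot 2 D = - 4 D$)
$v{\left(R \right)} = 0$ ($v{\left(R \right)} = \frac{0}{R} = 0$)
$\left(G{\left(4 \right)} + v{\left(-4 \right)}\right)^{2} = \left(\left(-4\right) 4 + 0\right)^{2} = \left(-16 + 0\right)^{2} = \left(-16\right)^{2} = 256$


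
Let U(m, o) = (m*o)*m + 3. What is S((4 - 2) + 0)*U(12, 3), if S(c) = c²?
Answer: 1740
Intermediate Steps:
U(m, o) = 3 + o*m² (U(m, o) = o*m² + 3 = 3 + o*m²)
S((4 - 2) + 0)*U(12, 3) = ((4 - 2) + 0)²*(3 + 3*12²) = (2 + 0)²*(3 + 3*144) = 2²*(3 + 432) = 4*435 = 1740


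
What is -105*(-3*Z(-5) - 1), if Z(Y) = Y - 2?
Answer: -2100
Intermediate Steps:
Z(Y) = -2 + Y
-105*(-3*Z(-5) - 1) = -105*(-3*(-2 - 5) - 1) = -105*(-3*(-7) - 1) = -105*(21 - 1) = -105*20 = -2100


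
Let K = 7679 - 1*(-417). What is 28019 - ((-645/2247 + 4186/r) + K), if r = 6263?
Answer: 93456745232/4690987 ≈ 19923.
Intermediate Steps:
K = 8096 (K = 7679 + 417 = 8096)
28019 - ((-645/2247 + 4186/r) + K) = 28019 - ((-645/2247 + 4186/6263) + 8096) = 28019 - ((-645*1/2247 + 4186*(1/6263)) + 8096) = 28019 - ((-215/749 + 4186/6263) + 8096) = 28019 - (1788769/4690987 + 8096) = 28019 - 1*37980019521/4690987 = 28019 - 37980019521/4690987 = 93456745232/4690987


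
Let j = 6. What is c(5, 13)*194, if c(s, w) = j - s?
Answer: 194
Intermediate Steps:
c(s, w) = 6 - s
c(5, 13)*194 = (6 - 1*5)*194 = (6 - 5)*194 = 1*194 = 194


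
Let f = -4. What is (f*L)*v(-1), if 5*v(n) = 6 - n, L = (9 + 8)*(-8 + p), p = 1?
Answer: 3332/5 ≈ 666.40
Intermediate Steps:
L = -119 (L = (9 + 8)*(-8 + 1) = 17*(-7) = -119)
v(n) = 6/5 - n/5 (v(n) = (6 - n)/5 = 6/5 - n/5)
(f*L)*v(-1) = (-4*(-119))*(6/5 - ⅕*(-1)) = 476*(6/5 + ⅕) = 476*(7/5) = 3332/5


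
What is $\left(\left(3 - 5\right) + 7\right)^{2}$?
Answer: $25$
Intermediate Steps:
$\left(\left(3 - 5\right) + 7\right)^{2} = \left(-2 + 7\right)^{2} = 5^{2} = 25$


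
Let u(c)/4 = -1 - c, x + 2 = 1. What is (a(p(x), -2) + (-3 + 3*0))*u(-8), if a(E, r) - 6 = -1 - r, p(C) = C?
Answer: 112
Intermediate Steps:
x = -1 (x = -2 + 1 = -1)
u(c) = -4 - 4*c (u(c) = 4*(-1 - c) = -4 - 4*c)
a(E, r) = 5 - r (a(E, r) = 6 + (-1 - r) = 5 - r)
(a(p(x), -2) + (-3 + 3*0))*u(-8) = ((5 - 1*(-2)) + (-3 + 3*0))*(-4 - 4*(-8)) = ((5 + 2) + (-3 + 0))*(-4 + 32) = (7 - 3)*28 = 4*28 = 112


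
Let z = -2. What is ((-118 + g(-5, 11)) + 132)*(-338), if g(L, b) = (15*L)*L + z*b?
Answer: -124046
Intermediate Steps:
g(L, b) = -2*b + 15*L² (g(L, b) = (15*L)*L - 2*b = 15*L² - 2*b = -2*b + 15*L²)
((-118 + g(-5, 11)) + 132)*(-338) = ((-118 + (-2*11 + 15*(-5)²)) + 132)*(-338) = ((-118 + (-22 + 15*25)) + 132)*(-338) = ((-118 + (-22 + 375)) + 132)*(-338) = ((-118 + 353) + 132)*(-338) = (235 + 132)*(-338) = 367*(-338) = -124046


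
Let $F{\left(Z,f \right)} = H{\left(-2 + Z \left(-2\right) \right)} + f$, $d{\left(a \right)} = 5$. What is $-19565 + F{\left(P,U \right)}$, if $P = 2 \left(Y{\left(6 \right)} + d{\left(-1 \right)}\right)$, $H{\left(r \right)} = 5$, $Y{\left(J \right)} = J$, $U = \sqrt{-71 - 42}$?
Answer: $-19560 + i \sqrt{113} \approx -19560.0 + 10.63 i$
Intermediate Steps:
$U = i \sqrt{113}$ ($U = \sqrt{-113} = i \sqrt{113} \approx 10.63 i$)
$P = 22$ ($P = 2 \left(6 + 5\right) = 2 \cdot 11 = 22$)
$F{\left(Z,f \right)} = 5 + f$
$-19565 + F{\left(P,U \right)} = -19565 + \left(5 + i \sqrt{113}\right) = -19560 + i \sqrt{113}$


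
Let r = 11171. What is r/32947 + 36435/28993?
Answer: 1524304748/955232371 ≈ 1.5957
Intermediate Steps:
r/32947 + 36435/28993 = 11171/32947 + 36435/28993 = 1524304748/955232371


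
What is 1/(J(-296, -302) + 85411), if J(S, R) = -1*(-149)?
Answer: 1/85560 ≈ 1.1688e-5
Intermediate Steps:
J(S, R) = 149
1/(J(-296, -302) + 85411) = 1/(149 + 85411) = 1/85560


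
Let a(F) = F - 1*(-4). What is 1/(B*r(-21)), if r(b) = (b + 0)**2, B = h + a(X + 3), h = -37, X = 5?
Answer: -1/11025 ≈ -9.0703e-5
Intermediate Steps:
a(F) = 4 + F (a(F) = F + 4 = 4 + F)
B = -25 (B = -37 + (4 + (5 + 3)) = -37 + (4 + 8) = -37 + 12 = -25)
r(b) = b**2
1/(B*r(-21)) = 1/(-25*(-21)**2) = 1/(-25*441) = 1/(-11025) = -1/11025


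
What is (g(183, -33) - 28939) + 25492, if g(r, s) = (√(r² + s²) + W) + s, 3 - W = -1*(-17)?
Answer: -3494 + 3*√3842 ≈ -3308.0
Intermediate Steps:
W = -14 (W = 3 - (-1)*(-17) = 3 - 1*17 = 3 - 17 = -14)
g(r, s) = -14 + s + √(r² + s²) (g(r, s) = (√(r² + s²) - 14) + s = (-14 + √(r² + s²)) + s = -14 + s + √(r² + s²))
(g(183, -33) - 28939) + 25492 = ((-14 - 33 + √(183² + (-33)²)) - 28939) + 25492 = ((-14 - 33 + √(33489 + 1089)) - 28939) + 25492 = ((-14 - 33 + √34578) - 28939) + 25492 = ((-14 - 33 + 3*√3842) - 28939) + 25492 = ((-47 + 3*√3842) - 28939) + 25492 = (-28986 + 3*√3842) + 25492 = -3494 + 3*√3842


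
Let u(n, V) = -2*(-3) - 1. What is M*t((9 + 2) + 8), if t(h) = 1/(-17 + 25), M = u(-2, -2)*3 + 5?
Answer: 5/2 ≈ 2.5000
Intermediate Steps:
u(n, V) = 5 (u(n, V) = 6 - 1 = 5)
M = 20 (M = 5*3 + 5 = 15 + 5 = 20)
t(h) = ⅛ (t(h) = 1/8 = ⅛)
M*t((9 + 2) + 8) = 20*(⅛) = 5/2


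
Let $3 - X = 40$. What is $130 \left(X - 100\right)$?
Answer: $-17810$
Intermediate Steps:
$X = -37$ ($X = 3 - 40 = -37$)
$130 \left(X - 100\right) = 130 \left(-37 - 100\right) = 130 \left(-137\right) = -17810$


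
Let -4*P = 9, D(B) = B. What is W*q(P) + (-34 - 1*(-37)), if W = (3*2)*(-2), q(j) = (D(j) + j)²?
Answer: -240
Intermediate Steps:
P = -9/4 (P = -¼*9 = -9/4 ≈ -2.2500)
q(j) = 4*j² (q(j) = (j + j)² = (2*j)² = 4*j²)
W = -12 (W = 6*(-2) = -12)
W*q(P) + (-34 - 1*(-37)) = -48*(-9/4)² + (-34 - 1*(-37)) = -48*81/16 + (-34 + 37) = -12*81/4 + 3 = -243 + 3 = -240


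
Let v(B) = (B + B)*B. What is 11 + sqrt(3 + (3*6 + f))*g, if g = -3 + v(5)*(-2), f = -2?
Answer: 11 - 103*sqrt(19) ≈ -437.97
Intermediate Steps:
v(B) = 2*B**2 (v(B) = (2*B)*B = 2*B**2)
g = -103 (g = -3 + (2*5**2)*(-2) = -3 + (2*25)*(-2) = -3 + 50*(-2) = -3 - 100 = -103)
11 + sqrt(3 + (3*6 + f))*g = 11 + sqrt(3 + (3*6 - 2))*(-103) = 11 + sqrt(3 + (18 - 2))*(-103) = 11 + sqrt(3 + 16)*(-103) = 11 + sqrt(19)*(-103) = 11 - 103*sqrt(19)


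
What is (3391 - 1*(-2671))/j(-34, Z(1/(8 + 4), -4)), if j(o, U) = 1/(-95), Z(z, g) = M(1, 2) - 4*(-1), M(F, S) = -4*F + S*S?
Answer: -575890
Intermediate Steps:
M(F, S) = S² - 4*F (M(F, S) = -4*F + S² = S² - 4*F)
Z(z, g) = 4 (Z(z, g) = (2² - 4*1) - 4*(-1) = (4 - 4) + 4 = 0 + 4 = 4)
j(o, U) = -1/95
(3391 - 1*(-2671))/j(-34, Z(1/(8 + 4), -4)) = (3391 - 1*(-2671))/(-1/95) = (3391 + 2671)*(-95) = 6062*(-95) = -575890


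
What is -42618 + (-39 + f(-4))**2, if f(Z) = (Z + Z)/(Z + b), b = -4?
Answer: -41174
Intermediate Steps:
f(Z) = 2*Z/(-4 + Z) (f(Z) = (Z + Z)/(Z - 4) = (2*Z)/(-4 + Z) = 2*Z/(-4 + Z))
-42618 + (-39 + f(-4))**2 = -42618 + (-39 + 2*(-4)/(-4 - 4))**2 = -42618 + (-39 + 2*(-4)/(-8))**2 = -42618 + (-39 + 2*(-4)*(-1/8))**2 = -42618 + (-39 + 1)**2 = -42618 + (-38)**2 = -42618 + 1444 = -41174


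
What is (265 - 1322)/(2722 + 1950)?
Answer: -1057/4672 ≈ -0.22624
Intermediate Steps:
(265 - 1322)/(2722 + 1950) = -1057/4672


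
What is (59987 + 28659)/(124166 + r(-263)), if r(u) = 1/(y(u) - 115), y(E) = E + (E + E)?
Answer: 80135984/112246063 ≈ 0.71393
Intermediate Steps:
y(E) = 3*E (y(E) = E + 2*E = 3*E)
r(u) = 1/(-115 + 3*u) (r(u) = 1/(3*u - 115) = 1/(-115 + 3*u))
(59987 + 28659)/(124166 + r(-263)) = (59987 + 28659)/(124166 + 1/(-115 + 3*(-263))) = 88646/(124166 + 1/(-115 - 789)) = 88646/(124166 + 1/(-904)) = 88646/(124166 - 1/904) = 88646/(112246063/904) = 88646*(904/112246063) = 80135984/112246063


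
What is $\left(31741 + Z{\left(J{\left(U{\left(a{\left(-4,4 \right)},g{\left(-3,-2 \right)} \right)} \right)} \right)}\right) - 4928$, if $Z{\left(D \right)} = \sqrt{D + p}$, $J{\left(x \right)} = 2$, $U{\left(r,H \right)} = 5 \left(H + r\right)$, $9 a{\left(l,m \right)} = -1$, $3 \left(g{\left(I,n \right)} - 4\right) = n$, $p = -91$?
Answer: $26813 + i \sqrt{89} \approx 26813.0 + 9.434 i$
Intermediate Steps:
$g{\left(I,n \right)} = 4 + \frac{n}{3}$
$a{\left(l,m \right)} = - \frac{1}{9}$ ($a{\left(l,m \right)} = \frac{1}{9} \left(-1\right) = - \frac{1}{9}$)
$U{\left(r,H \right)} = 5 H + 5 r$
$Z{\left(D \right)} = \sqrt{-91 + D}$ ($Z{\left(D \right)} = \sqrt{D - 91} = \sqrt{-91 + D}$)
$\left(31741 + Z{\left(J{\left(U{\left(a{\left(-4,4 \right)},g{\left(-3,-2 \right)} \right)} \right)} \right)}\right) - 4928 = \left(31741 + \sqrt{-91 + 2}\right) - 4928 = \left(31741 + \sqrt{-89}\right) - 4928 = \left(31741 + i \sqrt{89}\right) - 4928 = 26813 + i \sqrt{89}$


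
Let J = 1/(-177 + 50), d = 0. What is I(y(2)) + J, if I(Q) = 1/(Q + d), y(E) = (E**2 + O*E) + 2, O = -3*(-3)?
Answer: 103/3048 ≈ 0.033793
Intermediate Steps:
O = 9
y(E) = 2 + E**2 + 9*E (y(E) = (E**2 + 9*E) + 2 = 2 + E**2 + 9*E)
I(Q) = 1/Q (I(Q) = 1/(Q + 0) = 1/Q)
J = -1/127 (J = 1/(-127) = -1/127 ≈ -0.0078740)
I(y(2)) + J = 1/(2 + 2**2 + 9*2) - 1/127 = 1/(2 + 4 + 18) - 1/127 = 1/24 - 1/127 = 103/3048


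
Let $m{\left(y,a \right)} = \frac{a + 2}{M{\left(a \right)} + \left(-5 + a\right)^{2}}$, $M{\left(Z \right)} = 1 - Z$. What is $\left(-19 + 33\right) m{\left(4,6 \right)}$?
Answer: $-28$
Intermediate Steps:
$m{\left(y,a \right)} = \frac{2 + a}{1 + \left(-5 + a\right)^{2} - a}$ ($m{\left(y,a \right)} = \frac{a + 2}{\left(1 - a\right) + \left(-5 + a\right)^{2}} = \frac{2 + a}{1 + \left(-5 + a\right)^{2} - a}$)
$\left(-19 + 33\right) m{\left(4,6 \right)} = \left(-19 + 33\right) \frac{2 + 6}{1 + \left(-5 + 6\right)^{2} - 6} = 14 \frac{1}{1 + 1^{2} - 6} \cdot 8 = 14 \frac{1}{1 + 1 - 6} \cdot 8 = 14 \frac{1}{-4} \cdot 8 = 14 \left(\left(- \frac{1}{4}\right) 8\right) = 14 \left(-2\right) = -28$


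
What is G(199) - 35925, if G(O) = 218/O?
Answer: -7148857/199 ≈ -35924.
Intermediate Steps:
G(199) - 35925 = 218/199 - 35925 = -7148857/199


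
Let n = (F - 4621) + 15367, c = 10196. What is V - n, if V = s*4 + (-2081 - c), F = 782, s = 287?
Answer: -22657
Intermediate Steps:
n = 11528 (n = (782 - 4621) + 15367 = -3839 + 15367 = 11528)
V = -11129 (V = 287*4 + (-2081 - 1*10196) = 1148 + (-2081 - 10196) = 1148 - 12277 = -11129)
V - n = -11129 - 1*11528 = -11129 - 11528 = -22657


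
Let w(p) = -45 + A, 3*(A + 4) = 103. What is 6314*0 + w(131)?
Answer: -44/3 ≈ -14.667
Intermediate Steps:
A = 91/3 (A = -4 + (⅓)*103 = -4 + 103/3 = 91/3 ≈ 30.333)
w(p) = -44/3 (w(p) = -45 + 91/3 = -44/3)
6314*0 + w(131) = 6314*0 - 44/3 = 0 - 44/3 = -44/3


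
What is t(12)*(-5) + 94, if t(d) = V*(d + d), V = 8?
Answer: -866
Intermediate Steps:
t(d) = 16*d (t(d) = 8*(d + d) = 8*(2*d) = 16*d)
t(12)*(-5) + 94 = (16*12)*(-5) + 94 = 192*(-5) + 94 = -960 + 94 = -866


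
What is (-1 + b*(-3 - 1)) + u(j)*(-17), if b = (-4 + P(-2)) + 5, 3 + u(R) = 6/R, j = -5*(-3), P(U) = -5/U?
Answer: 146/5 ≈ 29.200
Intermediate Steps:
j = 15
u(R) = -3 + 6/R
b = 7/2 (b = (-4 - 5/(-2)) + 5 = (-4 - 5*(-½)) + 5 = (-4 + 5/2) + 5 = -3/2 + 5 = 7/2 ≈ 3.5000)
(-1 + b*(-3 - 1)) + u(j)*(-17) = (-1 + 7*(-3 - 1)/2) + (-3 + 6/15)*(-17) = (-1 + (7/2)*(-4)) + (-3 + 6*(1/15))*(-17) = (-1 - 14) + (-3 + ⅖)*(-17) = -15 - 13/5*(-17) = -15 + 221/5 = 146/5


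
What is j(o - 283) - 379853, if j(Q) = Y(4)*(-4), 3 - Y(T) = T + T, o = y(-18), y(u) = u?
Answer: -379833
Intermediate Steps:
o = -18
Y(T) = 3 - 2*T (Y(T) = 3 - (T + T) = 3 - 2*T)
j(Q) = 20 (j(Q) = (3 - 2*4)*(-4) = (3 - 8)*(-4) = -5*(-4) = 20)
j(o - 283) - 379853 = 20 - 379853 = -379833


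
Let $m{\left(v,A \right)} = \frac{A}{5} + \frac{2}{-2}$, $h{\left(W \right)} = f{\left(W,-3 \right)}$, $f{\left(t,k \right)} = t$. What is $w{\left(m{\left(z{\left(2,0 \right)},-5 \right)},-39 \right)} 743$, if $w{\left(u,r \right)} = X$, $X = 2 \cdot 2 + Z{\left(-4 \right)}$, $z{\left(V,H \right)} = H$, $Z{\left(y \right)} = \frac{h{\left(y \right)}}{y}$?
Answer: $3715$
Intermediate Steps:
$h{\left(W \right)} = W$
$Z{\left(y \right)} = 1$ ($Z{\left(y \right)} = \frac{y}{y} = 1$)
$X = 5$ ($X = 2 \cdot 2 + 1 = 4 + 1 = 5$)
$m{\left(v,A \right)} = -1 + \frac{A}{5}$ ($m{\left(v,A \right)} = A \frac{1}{5} + 2 \left(- \frac{1}{2}\right) = \frac{A}{5} - 1 = -1 + \frac{A}{5}$)
$w{\left(u,r \right)} = 5$
$w{\left(m{\left(z{\left(2,0 \right)},-5 \right)},-39 \right)} 743 = 5 \cdot 743 = 3715$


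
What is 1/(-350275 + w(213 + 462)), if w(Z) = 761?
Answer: -1/349514 ≈ -2.8611e-6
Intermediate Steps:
1/(-350275 + w(213 + 462)) = 1/(-350275 + 761) = 1/(-349514) = -1/349514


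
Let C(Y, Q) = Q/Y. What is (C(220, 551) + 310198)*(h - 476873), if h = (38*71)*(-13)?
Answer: -34937367894117/220 ≈ -1.5881e+11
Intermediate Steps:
h = -35074 (h = 2698*(-13) = -35074)
(C(220, 551) + 310198)*(h - 476873) = (551/220 + 310198)*(-35074 - 476873) = (551*(1/220) + 310198)*(-511947) = (551/220 + 310198)*(-511947) = (68244111/220)*(-511947) = -34937367894117/220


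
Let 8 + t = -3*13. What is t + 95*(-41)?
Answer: -3942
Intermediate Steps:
t = -47 (t = -8 - 3*13 = -8 - 39 = -47)
t + 95*(-41) = -47 + 95*(-41) = -47 - 3895 = -3942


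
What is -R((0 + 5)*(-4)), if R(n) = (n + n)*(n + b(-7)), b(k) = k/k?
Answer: -760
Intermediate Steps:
b(k) = 1
R(n) = 2*n*(1 + n) (R(n) = (n + n)*(n + 1) = (2*n)*(1 + n) = 2*n*(1 + n))
-R((0 + 5)*(-4)) = -2*(0 + 5)*(-4)*(1 + (0 + 5)*(-4)) = -2*5*(-4)*(1 + 5*(-4)) = -2*(-20)*(1 - 20) = -2*(-20)*(-19) = -1*760 = -760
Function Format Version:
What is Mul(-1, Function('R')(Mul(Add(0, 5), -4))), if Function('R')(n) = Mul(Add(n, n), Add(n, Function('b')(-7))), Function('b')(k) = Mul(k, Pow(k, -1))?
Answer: -760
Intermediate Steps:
Function('b')(k) = 1
Function('R')(n) = Mul(2, n, Add(1, n)) (Function('R')(n) = Mul(Add(n, n), Add(n, 1)) = Mul(Mul(2, n), Add(1, n)) = Mul(2, n, Add(1, n)))
Mul(-1, Function('R')(Mul(Add(0, 5), -4))) = Mul(-1, Mul(2, Mul(Add(0, 5), -4), Add(1, Mul(Add(0, 5), -4)))) = Mul(-1, Mul(2, Mul(5, -4), Add(1, Mul(5, -4)))) = Mul(-1, Mul(2, -20, Add(1, -20))) = Mul(-1, Mul(2, -20, -19)) = Mul(-1, 760) = -760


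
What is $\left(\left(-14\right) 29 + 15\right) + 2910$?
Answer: $2519$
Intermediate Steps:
$\left(\left(-14\right) 29 + 15\right) + 2910 = \left(-406 + 15\right) + 2910 = -391 + 2910 = 2519$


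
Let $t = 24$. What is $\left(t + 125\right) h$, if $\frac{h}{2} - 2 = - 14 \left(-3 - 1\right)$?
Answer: $17284$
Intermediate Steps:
$h = 116$ ($h = 4 + 2 \left(- 14 \left(-3 - 1\right)\right) = 4 + 2 \left(\left(-14\right) \left(-4\right)\right) = 4 + 2 \cdot 56 = 4 + 112 = 116$)
$\left(t + 125\right) h = \left(24 + 125\right) 116 = 149 \cdot 116 = 17284$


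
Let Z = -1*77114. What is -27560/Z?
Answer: 13780/38557 ≈ 0.35739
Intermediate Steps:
Z = -77114
-27560/Z = -27560/(-77114) = -27560*(-1/77114) = 13780/38557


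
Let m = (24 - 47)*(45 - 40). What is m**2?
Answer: 13225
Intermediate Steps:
m = -115 (m = -23*5 = -115)
m**2 = (-115)**2 = 13225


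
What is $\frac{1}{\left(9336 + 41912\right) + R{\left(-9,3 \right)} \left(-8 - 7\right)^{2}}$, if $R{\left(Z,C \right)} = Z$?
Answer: $\frac{1}{49223} \approx 2.0316 \cdot 10^{-5}$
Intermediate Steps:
$\frac{1}{\left(9336 + 41912\right) + R{\left(-9,3 \right)} \left(-8 - 7\right)^{2}} = \frac{1}{\left(9336 + 41912\right) - 9 \left(-8 - 7\right)^{2}} = \frac{1}{51248 - 9 \left(-15\right)^{2}} = \frac{1}{51248 - 2025} = \frac{1}{49223}$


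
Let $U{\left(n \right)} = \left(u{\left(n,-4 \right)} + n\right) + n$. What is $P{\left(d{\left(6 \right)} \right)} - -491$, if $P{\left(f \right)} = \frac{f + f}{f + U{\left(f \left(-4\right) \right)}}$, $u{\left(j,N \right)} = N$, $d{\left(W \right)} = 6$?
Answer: $\frac{11287}{23} \approx 490.74$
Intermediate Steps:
$U{\left(n \right)} = -4 + 2 n$ ($U{\left(n \right)} = \left(-4 + n\right) + n = -4 + 2 n$)
$P{\left(f \right)} = \frac{2 f}{-4 - 7 f}$ ($P{\left(f \right)} = \frac{f + f}{f + \left(-4 + 2 f \left(-4\right)\right)} = \frac{2 f}{f + \left(-4 + 2 \left(- 4 f\right)\right)} = \frac{2 f}{f - \left(4 + 8 f\right)} = \frac{2 f}{-4 - 7 f}$)
$P{\left(d{\left(6 \right)} \right)} - -491 = 2 \cdot 6 \frac{1}{-4 - 42} - -491 = 2 \cdot 6 \frac{1}{-4 - 42} + 491 = 2 \cdot 6 \frac{1}{-46} + 491 = 2 \cdot 6 \left(- \frac{1}{46}\right) + 491 = - \frac{6}{23} + 491 = \frac{11287}{23}$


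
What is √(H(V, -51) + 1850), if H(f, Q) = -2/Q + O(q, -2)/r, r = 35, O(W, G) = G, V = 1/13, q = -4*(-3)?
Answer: √5894459130/1785 ≈ 43.011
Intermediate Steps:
q = 12
V = 1/13 ≈ 0.076923
H(f, Q) = -2/35 - 2/Q (H(f, Q) = -2/Q - 2/35 = -2/35 - 2/Q)
√(H(V, -51) + 1850) = √((-2/35 - 2/(-51)) + 1850) = √((-2/35 - 2*(-1/51)) + 1850) = √((-2/35 + 2/51) + 1850) = √(-32/1785 + 1850) = √(3302218/1785) = √5894459130/1785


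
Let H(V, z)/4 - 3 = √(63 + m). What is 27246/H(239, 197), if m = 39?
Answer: -13623/62 + 4541*√102/62 ≈ 519.98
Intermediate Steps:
H(V, z) = 12 + 4*√102 (H(V, z) = 12 + 4*√(63 + 39) = 12 + 4*√102)
27246/H(239, 197) = 27246/(12 + 4*√102)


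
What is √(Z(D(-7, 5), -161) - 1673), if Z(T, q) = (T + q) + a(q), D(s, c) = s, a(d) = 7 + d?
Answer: I*√1995 ≈ 44.665*I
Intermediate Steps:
Z(T, q) = 7 + T + 2*q (Z(T, q) = (T + q) + (7 + q) = 7 + T + 2*q)
√(Z(D(-7, 5), -161) - 1673) = √((7 - 7 + 2*(-161)) - 1673) = √((7 - 7 - 322) - 1673) = √(-322 - 1673) = √(-1995) = I*√1995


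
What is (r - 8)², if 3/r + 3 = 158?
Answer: 1530169/24025 ≈ 63.691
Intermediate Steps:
r = 3/155 (r = 3/(-3 + 158) = 3/155 ≈ 0.019355)
(r - 8)² = (3/155 - 8)² = (-1237/155)² = 1530169/24025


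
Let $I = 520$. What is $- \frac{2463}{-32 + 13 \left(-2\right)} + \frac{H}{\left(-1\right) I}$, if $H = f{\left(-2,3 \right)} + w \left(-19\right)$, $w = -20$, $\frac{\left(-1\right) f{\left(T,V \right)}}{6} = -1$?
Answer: $\frac{314593}{7540} \approx 41.723$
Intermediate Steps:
$f{\left(T,V \right)} = 6$ ($f{\left(T,V \right)} = \left(-6\right) \left(-1\right) = 6$)
$H = 386$ ($H = 6 - -380 = 6 + 380 = 386$)
$- \frac{2463}{-32 + 13 \left(-2\right)} + \frac{H}{\left(-1\right) I} = - \frac{2463}{-32 + 13 \left(-2\right)} + \frac{386}{\left(-1\right) 520} = - \frac{2463}{-32 - 26} + \frac{386}{-520} = - \frac{2463}{-58} + 386 \left(- \frac{1}{520}\right) = \left(-2463\right) \left(- \frac{1}{58}\right) - \frac{193}{260} = \frac{2463}{58} - \frac{193}{260} = \frac{314593}{7540}$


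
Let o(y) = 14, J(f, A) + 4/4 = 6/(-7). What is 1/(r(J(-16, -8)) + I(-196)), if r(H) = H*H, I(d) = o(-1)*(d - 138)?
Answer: -49/228955 ≈ -0.00021402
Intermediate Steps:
J(f, A) = -13/7 (J(f, A) = -1 + 6/(-7) = -1 + 6*(-⅐) = -1 - 6/7 = -13/7)
I(d) = -1932 + 14*d (I(d) = 14*(d - 138) = 14*(-138 + d) = -1932 + 14*d)
r(H) = H²
1/(r(J(-16, -8)) + I(-196)) = 1/((-13/7)² + (-1932 + 14*(-196))) = 1/(169/49 + (-1932 - 2744)) = 1/(169/49 - 4676) = 1/(-228955/49) = -49/228955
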